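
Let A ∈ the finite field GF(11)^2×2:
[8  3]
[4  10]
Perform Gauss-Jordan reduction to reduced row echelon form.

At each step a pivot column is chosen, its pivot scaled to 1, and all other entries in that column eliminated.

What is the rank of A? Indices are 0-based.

pivot(0,0)=8: scale R0 → (1, 10)
  clear (1,0): R1 −= (4)R0 → (0, 3)
pivot(1,1)=3: scale R1 → (0, 1)
  clear (0,1): R0 −= (10)R1 → (1, 0)

rank = 2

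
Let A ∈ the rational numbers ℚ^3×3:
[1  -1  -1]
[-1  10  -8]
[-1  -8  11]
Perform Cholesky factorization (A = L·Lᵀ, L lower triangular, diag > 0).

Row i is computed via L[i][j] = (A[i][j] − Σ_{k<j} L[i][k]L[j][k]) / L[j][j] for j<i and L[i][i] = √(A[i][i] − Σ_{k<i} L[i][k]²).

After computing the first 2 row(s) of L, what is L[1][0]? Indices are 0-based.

Step 1: L[0][0] = √(1) = 1.
  L[1][0] = (-1) / L[0][0] = -1.
Step 2: L[1][1] = √(9) = 3.

L[1][0] = -1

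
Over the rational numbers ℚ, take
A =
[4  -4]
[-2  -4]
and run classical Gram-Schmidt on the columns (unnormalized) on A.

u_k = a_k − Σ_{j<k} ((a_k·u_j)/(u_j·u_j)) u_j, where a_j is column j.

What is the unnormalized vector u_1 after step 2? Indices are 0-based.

Step 1: u_0 = a_0 = (4, -2).
Step 2: u_1 = a_1 − (-2/5)·u_0 = (-12/5, -24/5).

u_1 = (-12/5, -24/5)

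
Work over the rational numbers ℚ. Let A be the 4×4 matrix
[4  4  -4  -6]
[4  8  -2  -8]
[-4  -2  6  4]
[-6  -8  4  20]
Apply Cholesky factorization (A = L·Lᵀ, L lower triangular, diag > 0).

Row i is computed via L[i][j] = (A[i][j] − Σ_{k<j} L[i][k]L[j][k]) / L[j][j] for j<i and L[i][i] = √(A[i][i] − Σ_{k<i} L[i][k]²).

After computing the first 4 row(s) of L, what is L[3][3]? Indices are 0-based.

Step 1: L[0][0] = √(4) = 2.
  L[1][0] = (4) / L[0][0] = 2.
Step 2: L[1][1] = √(4) = 2.
  L[2][0] = (-4) / L[0][0] = -2.
  L[2][1] = (2) / L[1][1] = 1.
Step 3: L[2][2] = √(1) = 1.
  L[3][0] = (-6) / L[0][0] = -3.
  L[3][1] = (-2) / L[1][1] = -1.
  L[3][2] = (-1) / L[2][2] = -1.
Step 4: L[3][3] = √(9) = 3.

L[3][3] = 3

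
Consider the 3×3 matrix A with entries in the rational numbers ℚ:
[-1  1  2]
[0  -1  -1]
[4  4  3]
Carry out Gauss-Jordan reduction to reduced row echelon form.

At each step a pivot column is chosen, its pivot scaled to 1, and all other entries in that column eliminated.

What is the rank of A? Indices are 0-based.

rank = 3

pivot(0,0)=-1: scale R0 → (1, -1, -2)
  clear (2,0): R2 −= (4)R0 → (0, 8, 11)
pivot(1,1)=-1: scale R1 → (0, 1, 1)
  clear (0,1): R0 −= (-1)R1 → (1, 0, -1)
  clear (2,1): R2 −= (8)R1 → (0, 0, 3)
pivot(2,2)=3: scale R2 → (0, 0, 1)
  clear (0,2): R0 −= (-1)R2 → (1, 0, 0)
  clear (1,2): R1 −= (1)R2 → (0, 1, 0)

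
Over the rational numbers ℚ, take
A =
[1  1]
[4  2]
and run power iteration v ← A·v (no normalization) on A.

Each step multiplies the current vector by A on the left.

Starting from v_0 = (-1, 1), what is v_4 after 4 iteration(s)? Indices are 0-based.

v_4 = (-22, -56)

v_0 = (-1, 1).
v_1 = A·v_0 = (0, -2).
v_2 = A·v_1 = (-2, -4).
v_3 = A·v_2 = (-6, -16).
v_4 = A·v_3 = (-22, -56).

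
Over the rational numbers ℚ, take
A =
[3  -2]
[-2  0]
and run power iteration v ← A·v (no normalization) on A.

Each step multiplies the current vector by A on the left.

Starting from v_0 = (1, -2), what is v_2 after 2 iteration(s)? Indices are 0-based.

v_2 = (25, -14)

v_0 = (1, -2).
v_1 = A·v_0 = (7, -2).
v_2 = A·v_1 = (25, -14).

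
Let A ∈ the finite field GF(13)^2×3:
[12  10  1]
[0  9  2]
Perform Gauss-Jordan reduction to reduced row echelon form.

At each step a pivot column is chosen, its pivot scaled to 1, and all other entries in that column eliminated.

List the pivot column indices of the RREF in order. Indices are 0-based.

pivot columns: 0, 1

[1] R0 /= 12  ⇒  (1, 3, 12)
[2] R1 /= 9  ⇒  (0, 1, 6)
     R0 -= 3·R1  ⇒  (1, 0, 7)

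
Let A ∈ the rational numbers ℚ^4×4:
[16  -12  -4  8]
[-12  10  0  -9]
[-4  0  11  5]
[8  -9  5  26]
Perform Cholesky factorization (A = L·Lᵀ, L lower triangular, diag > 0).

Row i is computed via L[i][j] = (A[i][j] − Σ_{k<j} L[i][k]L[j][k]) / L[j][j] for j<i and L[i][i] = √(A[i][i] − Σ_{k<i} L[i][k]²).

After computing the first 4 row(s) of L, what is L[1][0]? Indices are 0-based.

L[1][0] = -3

Step 1: L[0][0] = √(16) = 4.
  L[1][0] = (-12) / L[0][0] = -3.
Step 2: L[1][1] = √(1) = 1.
  L[2][0] = (-4) / L[0][0] = -1.
  L[2][1] = (-3) / L[1][1] = -3.
Step 3: L[2][2] = √(1) = 1.
  L[3][0] = (8) / L[0][0] = 2.
  L[3][1] = (-3) / L[1][1] = -3.
  L[3][2] = (-2) / L[2][2] = -2.
Step 4: L[3][3] = √(9) = 3.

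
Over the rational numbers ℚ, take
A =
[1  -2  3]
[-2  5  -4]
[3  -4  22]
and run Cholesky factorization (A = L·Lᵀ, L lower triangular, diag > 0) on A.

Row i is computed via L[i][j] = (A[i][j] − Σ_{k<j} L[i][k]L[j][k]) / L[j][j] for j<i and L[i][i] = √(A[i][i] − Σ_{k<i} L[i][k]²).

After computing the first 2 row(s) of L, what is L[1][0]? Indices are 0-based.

Step 1: L[0][0] = √(1) = 1.
  L[1][0] = (-2) / L[0][0] = -2.
Step 2: L[1][1] = √(1) = 1.

L[1][0] = -2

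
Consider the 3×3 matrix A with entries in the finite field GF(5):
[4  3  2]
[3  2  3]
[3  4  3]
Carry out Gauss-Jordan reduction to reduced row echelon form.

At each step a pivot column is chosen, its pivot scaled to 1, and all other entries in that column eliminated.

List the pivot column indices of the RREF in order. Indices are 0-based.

pivot columns: 0, 1, 2

[1] R0 /= 4  ⇒  (1, 2, 3)
     R1 -= 3·R0  ⇒  (0, 1, 4)
     R2 -= 3·R0  ⇒  (0, 3, 4)
[2] R1 /= 1  ⇒  (0, 1, 4)
     R0 -= 2·R1  ⇒  (1, 0, 0)
     R2 -= 3·R1  ⇒  (0, 0, 2)
[3] R2 /= 2  ⇒  (0, 0, 1)
     R1 -= 4·R2  ⇒  (0, 1, 0)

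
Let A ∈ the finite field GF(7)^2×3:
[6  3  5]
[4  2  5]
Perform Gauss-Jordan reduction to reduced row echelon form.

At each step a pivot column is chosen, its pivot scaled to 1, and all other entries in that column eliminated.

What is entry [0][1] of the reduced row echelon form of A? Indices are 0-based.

pivot(0,0)=6: scale R0 → (1, 4, 2)
  clear (1,0): R1 −= (4)R0 → (0, 0, 4)
col 1: no nonzero at/below row 1; advance.
pivot(1,2)=4: scale R1 → (0, 0, 1)
  clear (0,2): R0 −= (2)R1 → (1, 4, 0)

M[0][1] = 4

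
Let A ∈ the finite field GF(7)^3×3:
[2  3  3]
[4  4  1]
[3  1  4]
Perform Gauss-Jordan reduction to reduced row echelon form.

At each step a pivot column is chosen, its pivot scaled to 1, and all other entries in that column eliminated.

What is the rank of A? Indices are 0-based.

rank = 3

pivot(0,0)=2: scale R0 → (1, 5, 5)
  clear (1,0): R1 −= (4)R0 → (0, 5, 2)
  clear (2,0): R2 −= (3)R0 → (0, 0, 3)
pivot(1,1)=5: scale R1 → (0, 1, 6)
  clear (0,1): R0 −= (5)R1 → (1, 0, 3)
pivot(2,2)=3: scale R2 → (0, 0, 1)
  clear (0,2): R0 −= (3)R2 → (1, 0, 0)
  clear (1,2): R1 −= (6)R2 → (0, 1, 0)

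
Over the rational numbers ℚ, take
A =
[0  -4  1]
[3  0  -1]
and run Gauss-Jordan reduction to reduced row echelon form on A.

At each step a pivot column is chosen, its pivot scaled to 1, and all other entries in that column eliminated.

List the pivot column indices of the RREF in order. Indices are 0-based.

pivot columns: 0, 1

pivot(0,0): swap R0↔R1
pivot(0,0)=3: scale R0 → (1, 0, -1/3)
pivot(1,1)=-4: scale R1 → (0, 1, -1/4)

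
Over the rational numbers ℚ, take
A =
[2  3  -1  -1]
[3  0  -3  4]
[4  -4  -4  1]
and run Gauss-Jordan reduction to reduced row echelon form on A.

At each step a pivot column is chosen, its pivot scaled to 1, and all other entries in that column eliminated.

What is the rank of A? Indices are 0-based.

rank = 3

step 1: normalize row 0 (÷2) = (1, 3/2, -1/2, -1/2)
  row 1: subtract 3×row0 = (0, -9/2, -3/2, 11/2)
  row 2: subtract 4×row0 = (0, -10, -2, 3)
step 2: normalize row 1 (÷-9/2) = (0, 1, 1/3, -11/9)
  row 0: subtract 3/2×row1 = (1, 0, -1, 4/3)
  row 2: subtract -10×row1 = (0, 0, 4/3, -83/9)
step 3: normalize row 2 (÷4/3) = (0, 0, 1, -83/12)
  row 0: subtract -1×row2 = (1, 0, 0, -67/12)
  row 1: subtract 1/3×row2 = (0, 1, 0, 13/12)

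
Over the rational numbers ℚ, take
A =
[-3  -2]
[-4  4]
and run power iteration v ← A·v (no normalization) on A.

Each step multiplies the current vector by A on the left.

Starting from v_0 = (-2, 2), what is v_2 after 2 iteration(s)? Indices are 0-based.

v_0 = (-2, 2).
v_1 = A·v_0 = (2, 16).
v_2 = A·v_1 = (-38, 56).

v_2 = (-38, 56)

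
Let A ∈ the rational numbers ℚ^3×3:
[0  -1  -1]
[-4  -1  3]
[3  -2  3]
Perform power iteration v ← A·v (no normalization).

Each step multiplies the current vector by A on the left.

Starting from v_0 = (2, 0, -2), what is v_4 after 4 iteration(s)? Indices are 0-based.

v_0 = (2, 0, -2).
v_1 = A·v_0 = (2, -14, 0).
v_2 = A·v_1 = (14, 6, 34).
v_3 = A·v_2 = (-40, 40, 132).
v_4 = A·v_3 = (-172, 516, 196).

v_4 = (-172, 516, 196)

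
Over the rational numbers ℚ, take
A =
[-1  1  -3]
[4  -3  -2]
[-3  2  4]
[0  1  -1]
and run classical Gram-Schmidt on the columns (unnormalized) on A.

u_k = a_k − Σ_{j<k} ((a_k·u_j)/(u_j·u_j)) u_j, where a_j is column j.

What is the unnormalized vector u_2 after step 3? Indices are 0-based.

u_2 = (-89/29, 13/29, 47/29, 34/29)

Step 1: u_0 = a_0 = (-1, 4, -3, 0).
Step 2: u_1 = a_1 − (-19/26)·u_0 = (7/26, -1/13, -5/26, 1).
Step 3: u_2 = a_2 − (-17/26)·u_0 − (-63/29)·u_1 = (-89/29, 13/29, 47/29, 34/29).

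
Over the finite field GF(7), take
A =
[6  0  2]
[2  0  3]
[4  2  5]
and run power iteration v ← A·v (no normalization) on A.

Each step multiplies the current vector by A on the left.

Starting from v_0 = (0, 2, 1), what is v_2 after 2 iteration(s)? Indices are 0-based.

v_0 = (0, 2, 1).
v_1 = A·v_0 = (2, 3, 2).
v_2 = A·v_1 = (2, 3, 3).

v_2 = (2, 3, 3)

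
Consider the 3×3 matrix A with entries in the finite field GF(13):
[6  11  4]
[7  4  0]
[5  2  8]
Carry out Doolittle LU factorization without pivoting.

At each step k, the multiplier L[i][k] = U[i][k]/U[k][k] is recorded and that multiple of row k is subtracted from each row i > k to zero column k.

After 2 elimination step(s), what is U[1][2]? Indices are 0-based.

Step 1: pivot at (0,0) is 6.
  row1 ← row1 − (12)·row0  ⇒  L[1][0]=12, U row1=(0, 2, 4)
  row2 ← row2 − (3)·row0  ⇒  L[2][0]=3, U row2=(0, 8, 9)
Step 2: pivot at (1,1) is 2.
  row2 ← row2 − (4)·row1  ⇒  L[2][1]=4, U row2=(0, 0, 6)

U[1][2] = 4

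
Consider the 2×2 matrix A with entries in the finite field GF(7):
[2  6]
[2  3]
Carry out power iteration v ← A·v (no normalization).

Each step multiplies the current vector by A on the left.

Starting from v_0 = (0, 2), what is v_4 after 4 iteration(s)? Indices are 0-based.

v_4 = (1, 5)

v_0 = (0, 2).
v_1 = A·v_0 = (5, 6).
v_2 = A·v_1 = (4, 0).
v_3 = A·v_2 = (1, 1).
v_4 = A·v_3 = (1, 5).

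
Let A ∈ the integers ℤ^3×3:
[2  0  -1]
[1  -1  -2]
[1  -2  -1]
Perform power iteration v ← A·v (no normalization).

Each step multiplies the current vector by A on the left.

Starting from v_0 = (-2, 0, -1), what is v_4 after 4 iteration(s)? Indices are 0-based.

v_4 = (-15, -6, -7)

v_0 = (-2, 0, -1).
v_1 = A·v_0 = (-3, 0, -1).
v_2 = A·v_1 = (-5, -1, -2).
v_3 = A·v_2 = (-8, 0, -1).
v_4 = A·v_3 = (-15, -6, -7).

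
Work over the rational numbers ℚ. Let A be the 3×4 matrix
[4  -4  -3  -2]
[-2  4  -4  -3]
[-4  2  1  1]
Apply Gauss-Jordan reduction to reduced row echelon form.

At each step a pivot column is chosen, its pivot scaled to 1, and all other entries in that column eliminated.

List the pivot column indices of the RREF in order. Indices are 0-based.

[1] R0 /= 4  ⇒  (1, -1, -3/4, -1/2)
     R1 -= -2·R0  ⇒  (0, 2, -11/2, -4)
     R2 -= -4·R0  ⇒  (0, -2, -2, -1)
[2] R1 /= 2  ⇒  (0, 1, -11/4, -2)
     R0 -= -1·R1  ⇒  (1, 0, -7/2, -5/2)
     R2 -= -2·R1  ⇒  (0, 0, -15/2, -5)
[3] R2 /= -15/2  ⇒  (0, 0, 1, 2/3)
     R0 -= -7/2·R2  ⇒  (1, 0, 0, -1/6)
     R1 -= -11/4·R2  ⇒  (0, 1, 0, -1/6)

pivot columns: 0, 1, 2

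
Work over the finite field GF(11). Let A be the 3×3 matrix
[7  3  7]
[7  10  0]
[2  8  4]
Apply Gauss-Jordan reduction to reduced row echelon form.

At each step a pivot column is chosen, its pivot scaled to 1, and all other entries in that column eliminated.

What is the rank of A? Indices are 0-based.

rank = 3

pivot(0,0)=7: scale R0 → (1, 2, 1)
  clear (1,0): R1 −= (7)R0 → (0, 7, 4)
  clear (2,0): R2 −= (2)R0 → (0, 4, 2)
pivot(1,1)=7: scale R1 → (0, 1, 10)
  clear (0,1): R0 −= (2)R1 → (1, 0, 3)
  clear (2,1): R2 −= (4)R1 → (0, 0, 6)
pivot(2,2)=6: scale R2 → (0, 0, 1)
  clear (0,2): R0 −= (3)R2 → (1, 0, 0)
  clear (1,2): R1 −= (10)R2 → (0, 1, 0)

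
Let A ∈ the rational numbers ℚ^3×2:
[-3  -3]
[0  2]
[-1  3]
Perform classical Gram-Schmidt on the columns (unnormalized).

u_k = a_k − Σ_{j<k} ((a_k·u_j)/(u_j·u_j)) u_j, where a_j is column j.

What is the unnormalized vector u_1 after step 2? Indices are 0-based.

u_1 = (-6/5, 2, 18/5)

Step 1: u_0 = a_0 = (-3, 0, -1).
Step 2: u_1 = a_1 − (3/5)·u_0 = (-6/5, 2, 18/5).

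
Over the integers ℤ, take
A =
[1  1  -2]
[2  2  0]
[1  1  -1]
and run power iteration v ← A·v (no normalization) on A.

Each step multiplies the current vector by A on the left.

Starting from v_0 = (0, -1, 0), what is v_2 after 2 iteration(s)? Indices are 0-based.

v_2 = (-1, -6, -2)

v_0 = (0, -1, 0).
v_1 = A·v_0 = (-1, -2, -1).
v_2 = A·v_1 = (-1, -6, -2).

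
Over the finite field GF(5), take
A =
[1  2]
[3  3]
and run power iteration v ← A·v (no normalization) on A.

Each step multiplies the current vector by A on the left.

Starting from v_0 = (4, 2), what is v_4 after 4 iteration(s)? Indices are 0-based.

v_4 = (2, 3)

v_0 = (4, 2).
v_1 = A·v_0 = (3, 3).
v_2 = A·v_1 = (4, 3).
v_3 = A·v_2 = (0, 1).
v_4 = A·v_3 = (2, 3).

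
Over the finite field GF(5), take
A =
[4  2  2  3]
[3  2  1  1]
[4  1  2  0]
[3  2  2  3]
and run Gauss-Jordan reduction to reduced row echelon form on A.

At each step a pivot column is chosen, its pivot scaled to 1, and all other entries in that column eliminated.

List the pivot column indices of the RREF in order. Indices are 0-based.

pivot(0,0)=4: scale R0 → (1, 3, 3, 2)
  clear (1,0): R1 −= (3)R0 → (0, 3, 2, 0)
  clear (2,0): R2 −= (4)R0 → (0, 4, 0, 2)
  clear (3,0): R3 −= (3)R0 → (0, 3, 3, 2)
pivot(1,1)=3: scale R1 → (0, 1, 4, 0)
  clear (0,1): R0 −= (3)R1 → (1, 0, 1, 2)
  clear (2,1): R2 −= (4)R1 → (0, 0, 4, 2)
  clear (3,1): R3 −= (3)R1 → (0, 0, 1, 2)
pivot(2,2)=4: scale R2 → (0, 0, 1, 3)
  clear (0,2): R0 −= (1)R2 → (1, 0, 0, 4)
  clear (1,2): R1 −= (4)R2 → (0, 1, 0, 3)
  clear (3,2): R3 −= (1)R2 → (0, 0, 0, 4)
pivot(3,3)=4: scale R3 → (0, 0, 0, 1)
  clear (0,3): R0 −= (4)R3 → (1, 0, 0, 0)
  clear (1,3): R1 −= (3)R3 → (0, 1, 0, 0)
  clear (2,3): R2 −= (3)R3 → (0, 0, 1, 0)

pivot columns: 0, 1, 2, 3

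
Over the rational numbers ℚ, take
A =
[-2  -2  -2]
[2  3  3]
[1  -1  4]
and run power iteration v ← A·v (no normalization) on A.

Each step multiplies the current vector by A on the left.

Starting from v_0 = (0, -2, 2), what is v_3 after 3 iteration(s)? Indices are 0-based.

v_0 = (0, -2, 2).
v_1 = A·v_0 = (0, 0, 10).
v_2 = A·v_1 = (-20, 30, 40).
v_3 = A·v_2 = (-100, 170, 110).

v_3 = (-100, 170, 110)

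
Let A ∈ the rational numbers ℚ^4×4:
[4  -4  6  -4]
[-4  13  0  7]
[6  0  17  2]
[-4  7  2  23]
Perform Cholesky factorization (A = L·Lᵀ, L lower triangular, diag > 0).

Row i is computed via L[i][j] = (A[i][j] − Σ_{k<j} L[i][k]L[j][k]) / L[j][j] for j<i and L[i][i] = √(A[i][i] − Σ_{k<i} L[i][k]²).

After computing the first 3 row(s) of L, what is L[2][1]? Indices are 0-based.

L[2][1] = 2

Step 1: L[0][0] = √(4) = 2.
  L[1][0] = (-4) / L[0][0] = -2.
Step 2: L[1][1] = √(9) = 3.
  L[2][0] = (6) / L[0][0] = 3.
  L[2][1] = (6) / L[1][1] = 2.
Step 3: L[2][2] = √(4) = 2.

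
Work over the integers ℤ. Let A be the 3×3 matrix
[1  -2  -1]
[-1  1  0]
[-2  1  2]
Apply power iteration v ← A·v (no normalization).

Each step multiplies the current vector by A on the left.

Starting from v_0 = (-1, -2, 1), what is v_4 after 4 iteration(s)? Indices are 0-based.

v_4 = (28, -14, -41)

v_0 = (-1, -2, 1).
v_1 = A·v_0 = (2, -1, 2).
v_2 = A·v_1 = (2, -3, -1).
v_3 = A·v_2 = (9, -5, -9).
v_4 = A·v_3 = (28, -14, -41).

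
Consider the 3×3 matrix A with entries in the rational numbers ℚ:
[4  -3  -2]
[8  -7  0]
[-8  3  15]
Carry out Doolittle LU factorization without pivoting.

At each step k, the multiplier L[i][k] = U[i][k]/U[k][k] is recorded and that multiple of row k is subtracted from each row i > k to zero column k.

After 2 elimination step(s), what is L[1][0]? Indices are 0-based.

L[1][0] = 2

[col 0] pivot 4
  R1 -= 2*R0 → (0, -1, 4)  (L[1][0] := 2)
  R2 -= -2*R0 → (0, -3, 11)  (L[2][0] := -2)
[col 1] pivot -1
  R2 -= 3*R1 → (0, 0, -1)  (L[2][1] := 3)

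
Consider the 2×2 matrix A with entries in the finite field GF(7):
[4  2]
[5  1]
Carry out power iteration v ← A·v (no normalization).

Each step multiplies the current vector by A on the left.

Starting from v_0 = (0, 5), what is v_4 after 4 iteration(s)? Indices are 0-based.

v_0 = (0, 5).
v_1 = A·v_0 = (3, 5).
v_2 = A·v_1 = (1, 6).
v_3 = A·v_2 = (2, 4).
v_4 = A·v_3 = (2, 0).

v_4 = (2, 0)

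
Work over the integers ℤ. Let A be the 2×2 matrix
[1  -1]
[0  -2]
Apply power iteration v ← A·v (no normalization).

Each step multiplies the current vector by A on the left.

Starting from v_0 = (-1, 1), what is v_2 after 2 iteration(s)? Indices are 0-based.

v_2 = (0, 4)

v_0 = (-1, 1).
v_1 = A·v_0 = (-2, -2).
v_2 = A·v_1 = (0, 4).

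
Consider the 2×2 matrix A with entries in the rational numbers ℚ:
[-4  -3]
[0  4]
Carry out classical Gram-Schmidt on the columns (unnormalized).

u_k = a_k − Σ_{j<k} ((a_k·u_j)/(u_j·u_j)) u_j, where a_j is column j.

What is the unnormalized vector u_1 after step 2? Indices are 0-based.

u_1 = (0, 4)

Step 1: u_0 = a_0 = (-4, 0).
Step 2: u_1 = a_1 − (3/4)·u_0 = (0, 4).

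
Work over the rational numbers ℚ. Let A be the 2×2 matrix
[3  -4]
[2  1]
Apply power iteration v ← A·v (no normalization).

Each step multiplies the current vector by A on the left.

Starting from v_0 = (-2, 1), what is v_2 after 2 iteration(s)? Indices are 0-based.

v_0 = (-2, 1).
v_1 = A·v_0 = (-10, -3).
v_2 = A·v_1 = (-18, -23).

v_2 = (-18, -23)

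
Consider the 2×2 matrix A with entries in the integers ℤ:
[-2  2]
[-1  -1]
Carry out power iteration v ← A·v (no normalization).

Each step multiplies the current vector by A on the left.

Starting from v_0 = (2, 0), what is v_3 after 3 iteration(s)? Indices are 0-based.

v_3 = (4, -10)

v_0 = (2, 0).
v_1 = A·v_0 = (-4, -2).
v_2 = A·v_1 = (4, 6).
v_3 = A·v_2 = (4, -10).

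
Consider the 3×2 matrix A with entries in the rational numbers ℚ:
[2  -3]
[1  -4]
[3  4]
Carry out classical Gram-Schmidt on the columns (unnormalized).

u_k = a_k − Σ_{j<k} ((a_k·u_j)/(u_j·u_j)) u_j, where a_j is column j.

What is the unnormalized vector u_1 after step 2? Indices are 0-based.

Step 1: u_0 = a_0 = (2, 1, 3).
Step 2: u_1 = a_1 − (1/7)·u_0 = (-23/7, -29/7, 25/7).

u_1 = (-23/7, -29/7, 25/7)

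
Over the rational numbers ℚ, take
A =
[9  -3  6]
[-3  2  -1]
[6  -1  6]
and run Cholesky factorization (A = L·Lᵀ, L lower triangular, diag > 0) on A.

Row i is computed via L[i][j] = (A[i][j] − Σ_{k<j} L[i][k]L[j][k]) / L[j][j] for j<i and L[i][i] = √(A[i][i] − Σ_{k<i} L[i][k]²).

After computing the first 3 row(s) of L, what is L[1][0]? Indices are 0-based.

L[1][0] = -1

Step 1: L[0][0] = √(9) = 3.
  L[1][0] = (-3) / L[0][0] = -1.
Step 2: L[1][1] = √(1) = 1.
  L[2][0] = (6) / L[0][0] = 2.
  L[2][1] = (1) / L[1][1] = 1.
Step 3: L[2][2] = √(1) = 1.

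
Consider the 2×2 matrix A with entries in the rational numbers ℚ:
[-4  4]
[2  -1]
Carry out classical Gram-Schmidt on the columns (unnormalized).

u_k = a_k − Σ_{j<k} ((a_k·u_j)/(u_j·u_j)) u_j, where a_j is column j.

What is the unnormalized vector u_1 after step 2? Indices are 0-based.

u_1 = (2/5, 4/5)

Step 1: u_0 = a_0 = (-4, 2).
Step 2: u_1 = a_1 − (-9/10)·u_0 = (2/5, 4/5).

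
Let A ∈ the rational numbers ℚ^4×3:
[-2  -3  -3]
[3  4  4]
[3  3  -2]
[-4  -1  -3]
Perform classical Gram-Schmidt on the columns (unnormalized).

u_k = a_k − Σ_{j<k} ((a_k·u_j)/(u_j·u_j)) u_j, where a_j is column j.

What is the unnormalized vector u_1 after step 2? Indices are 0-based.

Step 1: u_0 = a_0 = (-2, 3, 3, -4).
Step 2: u_1 = a_1 − (31/38)·u_0 = (-26/19, 59/38, 21/38, 43/19).

u_1 = (-26/19, 59/38, 21/38, 43/19)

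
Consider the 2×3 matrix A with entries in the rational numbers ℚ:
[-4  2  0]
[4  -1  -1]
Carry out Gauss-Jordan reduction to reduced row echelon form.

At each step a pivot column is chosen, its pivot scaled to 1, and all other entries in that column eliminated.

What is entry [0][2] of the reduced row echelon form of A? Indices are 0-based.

M[0][2] = -1/2

[1] R0 /= -4  ⇒  (1, -1/2, 0)
     R1 -= 4·R0  ⇒  (0, 1, -1)
[2] R1 /= 1  ⇒  (0, 1, -1)
     R0 -= -1/2·R1  ⇒  (1, 0, -1/2)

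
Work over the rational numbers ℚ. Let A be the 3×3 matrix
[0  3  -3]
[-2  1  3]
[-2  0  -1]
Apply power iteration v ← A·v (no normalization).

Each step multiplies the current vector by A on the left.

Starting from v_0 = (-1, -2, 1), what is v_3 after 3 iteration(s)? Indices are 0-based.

v_3 = (21, 63, -29)

v_0 = (-1, -2, 1).
v_1 = A·v_0 = (-9, 3, 1).
v_2 = A·v_1 = (6, 24, 17).
v_3 = A·v_2 = (21, 63, -29).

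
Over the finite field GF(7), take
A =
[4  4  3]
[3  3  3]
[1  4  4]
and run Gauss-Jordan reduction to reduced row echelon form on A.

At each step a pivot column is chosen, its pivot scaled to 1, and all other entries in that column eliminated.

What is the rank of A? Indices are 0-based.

[1] R0 /= 4  ⇒  (1, 1, 6)
     R1 -= 3·R0  ⇒  (0, 0, 6)
     R2 -= 1·R0  ⇒  (0, 3, 5)
[2] R1 <-> R2
[2] R1 /= 3  ⇒  (0, 1, 4)
     R0 -= 1·R1  ⇒  (1, 0, 2)
[3] R2 /= 6  ⇒  (0, 0, 1)
     R0 -= 2·R2  ⇒  (1, 0, 0)
     R1 -= 4·R2  ⇒  (0, 1, 0)

rank = 3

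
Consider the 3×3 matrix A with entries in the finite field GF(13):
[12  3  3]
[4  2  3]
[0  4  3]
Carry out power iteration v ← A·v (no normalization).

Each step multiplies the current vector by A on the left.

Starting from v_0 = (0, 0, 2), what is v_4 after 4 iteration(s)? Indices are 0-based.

v_4 = (10, 10, 11)

v_0 = (0, 0, 2).
v_1 = A·v_0 = (6, 6, 6).
v_2 = A·v_1 = (4, 2, 3).
v_3 = A·v_2 = (11, 3, 4).
v_4 = A·v_3 = (10, 10, 11).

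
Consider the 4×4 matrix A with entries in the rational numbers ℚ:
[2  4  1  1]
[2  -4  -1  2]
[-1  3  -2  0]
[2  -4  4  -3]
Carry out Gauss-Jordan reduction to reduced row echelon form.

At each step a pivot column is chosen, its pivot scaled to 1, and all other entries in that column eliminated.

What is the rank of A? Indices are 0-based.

rank = 4

pivot(0,0)=2: scale R0 → (1, 2, 1/2, 1/2)
  clear (1,0): R1 −= (2)R0 → (0, -8, -2, 1)
  clear (2,0): R2 −= (-1)R0 → (0, 5, -3/2, 1/2)
  clear (3,0): R3 −= (2)R0 → (0, -8, 3, -4)
pivot(1,1)=-8: scale R1 → (0, 1, 1/4, -1/8)
  clear (0,1): R0 −= (2)R1 → (1, 0, 0, 3/4)
  clear (2,1): R2 −= (5)R1 → (0, 0, -11/4, 9/8)
  clear (3,1): R3 −= (-8)R1 → (0, 0, 5, -5)
pivot(2,2)=-11/4: scale R2 → (0, 0, 1, -9/22)
  clear (1,2): R1 −= (1/4)R2 → (0, 1, 0, -1/44)
  clear (3,2): R3 −= (5)R2 → (0, 0, 0, -65/22)
pivot(3,3)=-65/22: scale R3 → (0, 0, 0, 1)
  clear (0,3): R0 −= (3/4)R3 → (1, 0, 0, 0)
  clear (1,3): R1 −= (-1/44)R3 → (0, 1, 0, 0)
  clear (2,3): R2 −= (-9/22)R3 → (0, 0, 1, 0)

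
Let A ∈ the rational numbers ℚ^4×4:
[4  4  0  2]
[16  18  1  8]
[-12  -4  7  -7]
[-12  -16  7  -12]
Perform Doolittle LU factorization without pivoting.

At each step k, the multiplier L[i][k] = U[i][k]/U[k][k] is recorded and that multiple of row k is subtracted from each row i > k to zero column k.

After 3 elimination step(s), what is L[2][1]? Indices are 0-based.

[col 0] pivot 4
  R1 -= 4*R0 → (0, 2, 1, 0)  (L[1][0] := 4)
  R2 -= -3*R0 → (0, 8, 7, -1)  (L[2][0] := -3)
  R3 -= -3*R0 → (0, -4, 7, -6)  (L[3][0] := -3)
[col 1] pivot 2
  R2 -= 4*R1 → (0, 0, 3, -1)  (L[2][1] := 4)
  R3 -= -2*R1 → (0, 0, 9, -6)  (L[3][1] := -2)
[col 2] pivot 3
  R3 -= 3*R2 → (0, 0, 0, -3)  (L[3][2] := 3)

L[2][1] = 4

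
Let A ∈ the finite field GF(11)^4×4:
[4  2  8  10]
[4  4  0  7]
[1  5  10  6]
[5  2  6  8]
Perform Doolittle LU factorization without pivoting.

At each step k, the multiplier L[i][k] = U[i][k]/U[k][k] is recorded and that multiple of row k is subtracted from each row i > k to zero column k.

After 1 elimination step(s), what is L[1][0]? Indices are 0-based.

L[1][0] = 1

[col 0] pivot 4
  R1 -= 1*R0 → (0, 2, 3, 8)  (L[1][0] := 1)
  R2 -= 3*R0 → (0, 10, 8, 9)  (L[2][0] := 3)
  R3 -= 4*R0 → (0, 5, 7, 1)  (L[3][0] := 4)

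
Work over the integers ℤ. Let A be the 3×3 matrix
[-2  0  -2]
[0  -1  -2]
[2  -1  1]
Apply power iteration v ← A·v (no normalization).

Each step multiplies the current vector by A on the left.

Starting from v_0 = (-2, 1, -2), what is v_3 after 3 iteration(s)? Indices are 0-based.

v_0 = (-2, 1, -2).
v_1 = A·v_0 = (8, 3, -7).
v_2 = A·v_1 = (-2, 11, 6).
v_3 = A·v_2 = (-8, -23, -9).

v_3 = (-8, -23, -9)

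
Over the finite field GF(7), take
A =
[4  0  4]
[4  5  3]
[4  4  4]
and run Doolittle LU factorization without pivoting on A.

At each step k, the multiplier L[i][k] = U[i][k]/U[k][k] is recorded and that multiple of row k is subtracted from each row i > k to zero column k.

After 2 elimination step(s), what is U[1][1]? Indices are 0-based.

[col 0] pivot 4
  R1 -= 1*R0 → (0, 5, 6)  (L[1][0] := 1)
  R2 -= 1*R0 → (0, 4, 0)  (L[2][0] := 1)
[col 1] pivot 5
  R2 -= 5*R1 → (0, 0, 5)  (L[2][1] := 5)

U[1][1] = 5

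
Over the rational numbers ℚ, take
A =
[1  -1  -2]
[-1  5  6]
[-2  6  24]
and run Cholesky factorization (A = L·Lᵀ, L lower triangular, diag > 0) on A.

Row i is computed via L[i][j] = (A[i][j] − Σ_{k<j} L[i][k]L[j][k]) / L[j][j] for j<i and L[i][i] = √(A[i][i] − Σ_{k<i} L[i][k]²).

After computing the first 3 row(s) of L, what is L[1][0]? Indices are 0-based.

Step 1: L[0][0] = √(1) = 1.
  L[1][0] = (-1) / L[0][0] = -1.
Step 2: L[1][1] = √(4) = 2.
  L[2][0] = (-2) / L[0][0] = -2.
  L[2][1] = (4) / L[1][1] = 2.
Step 3: L[2][2] = √(16) = 4.

L[1][0] = -1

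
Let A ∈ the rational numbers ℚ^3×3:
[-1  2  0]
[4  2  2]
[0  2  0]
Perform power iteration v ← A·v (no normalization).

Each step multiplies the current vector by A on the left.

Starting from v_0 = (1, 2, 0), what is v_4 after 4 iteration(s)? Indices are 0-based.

v_4 = (253, 692, 312)

v_0 = (1, 2, 0).
v_1 = A·v_0 = (3, 8, 4).
v_2 = A·v_1 = (13, 36, 16).
v_3 = A·v_2 = (59, 156, 72).
v_4 = A·v_3 = (253, 692, 312).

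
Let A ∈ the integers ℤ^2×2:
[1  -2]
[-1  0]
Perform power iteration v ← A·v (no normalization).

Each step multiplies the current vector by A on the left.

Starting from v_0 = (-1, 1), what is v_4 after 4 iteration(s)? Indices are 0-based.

v_4 = (-21, 11)

v_0 = (-1, 1).
v_1 = A·v_0 = (-3, 1).
v_2 = A·v_1 = (-5, 3).
v_3 = A·v_2 = (-11, 5).
v_4 = A·v_3 = (-21, 11).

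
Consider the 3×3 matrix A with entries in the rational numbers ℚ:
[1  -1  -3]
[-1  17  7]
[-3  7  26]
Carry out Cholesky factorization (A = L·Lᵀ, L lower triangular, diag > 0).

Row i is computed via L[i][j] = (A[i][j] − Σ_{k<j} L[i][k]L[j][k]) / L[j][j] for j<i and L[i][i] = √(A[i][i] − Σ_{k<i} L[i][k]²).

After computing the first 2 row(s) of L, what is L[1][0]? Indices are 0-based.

L[1][0] = -1

Step 1: L[0][0] = √(1) = 1.
  L[1][0] = (-1) / L[0][0] = -1.
Step 2: L[1][1] = √(16) = 4.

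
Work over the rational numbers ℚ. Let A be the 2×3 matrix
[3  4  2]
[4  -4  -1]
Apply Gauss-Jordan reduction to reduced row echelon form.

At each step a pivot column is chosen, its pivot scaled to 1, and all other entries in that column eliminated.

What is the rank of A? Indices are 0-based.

[1] R0 /= 3  ⇒  (1, 4/3, 2/3)
     R1 -= 4·R0  ⇒  (0, -28/3, -11/3)
[2] R1 /= -28/3  ⇒  (0, 1, 11/28)
     R0 -= 4/3·R1  ⇒  (1, 0, 1/7)

rank = 2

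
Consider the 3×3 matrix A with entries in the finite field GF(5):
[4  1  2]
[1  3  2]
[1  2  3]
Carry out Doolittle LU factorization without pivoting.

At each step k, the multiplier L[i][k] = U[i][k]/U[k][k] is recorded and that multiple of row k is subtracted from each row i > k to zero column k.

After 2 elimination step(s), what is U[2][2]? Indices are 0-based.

Step 1: pivot at (0,0) is 4.
  row1 ← row1 − (4)·row0  ⇒  L[1][0]=4, U row1=(0, 4, 4)
  row2 ← row2 − (4)·row0  ⇒  L[2][0]=4, U row2=(0, 3, 0)
Step 2: pivot at (1,1) is 4.
  row2 ← row2 − (2)·row1  ⇒  L[2][1]=2, U row2=(0, 0, 2)

U[2][2] = 2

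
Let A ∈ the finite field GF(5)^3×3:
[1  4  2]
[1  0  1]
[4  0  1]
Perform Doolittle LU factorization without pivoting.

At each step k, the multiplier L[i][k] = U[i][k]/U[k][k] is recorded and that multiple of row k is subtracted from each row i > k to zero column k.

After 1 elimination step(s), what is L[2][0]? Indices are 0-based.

L[2][0] = 4

Step 1: pivot at (0,0) is 1.
  row1 ← row1 − (1)·row0  ⇒  L[1][0]=1, U row1=(0, 1, 4)
  row2 ← row2 − (4)·row0  ⇒  L[2][0]=4, U row2=(0, 4, 3)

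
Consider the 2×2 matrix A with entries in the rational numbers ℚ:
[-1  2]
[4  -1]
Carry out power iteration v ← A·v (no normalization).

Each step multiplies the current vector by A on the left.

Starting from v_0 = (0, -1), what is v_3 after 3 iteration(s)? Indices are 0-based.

v_0 = (0, -1).
v_1 = A·v_0 = (-2, 1).
v_2 = A·v_1 = (4, -9).
v_3 = A·v_2 = (-22, 25).

v_3 = (-22, 25)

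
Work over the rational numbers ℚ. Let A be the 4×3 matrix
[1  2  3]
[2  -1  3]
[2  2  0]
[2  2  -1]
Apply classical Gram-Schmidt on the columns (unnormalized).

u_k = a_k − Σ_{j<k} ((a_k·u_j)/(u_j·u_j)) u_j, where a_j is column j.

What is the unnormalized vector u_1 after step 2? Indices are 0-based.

Step 1: u_0 = a_0 = (1, 2, 2, 2).
Step 2: u_1 = a_1 − (8/13)·u_0 = (18/13, -29/13, 10/13, 10/13).

u_1 = (18/13, -29/13, 10/13, 10/13)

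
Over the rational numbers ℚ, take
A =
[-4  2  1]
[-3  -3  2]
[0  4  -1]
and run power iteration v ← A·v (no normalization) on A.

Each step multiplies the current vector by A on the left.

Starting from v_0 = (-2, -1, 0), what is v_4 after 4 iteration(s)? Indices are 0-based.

v_4 = (390, -1233, 1328)

v_0 = (-2, -1, 0).
v_1 = A·v_0 = (6, 9, -4).
v_2 = A·v_1 = (-10, -53, 40).
v_3 = A·v_2 = (-26, 269, -252).
v_4 = A·v_3 = (390, -1233, 1328).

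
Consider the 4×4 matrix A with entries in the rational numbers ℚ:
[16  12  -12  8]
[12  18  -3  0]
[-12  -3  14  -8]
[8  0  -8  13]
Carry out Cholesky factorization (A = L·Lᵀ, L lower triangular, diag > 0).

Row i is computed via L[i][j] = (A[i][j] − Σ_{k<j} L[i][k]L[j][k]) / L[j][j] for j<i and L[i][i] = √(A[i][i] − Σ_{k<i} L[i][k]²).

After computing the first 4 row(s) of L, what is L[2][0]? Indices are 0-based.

Step 1: L[0][0] = √(16) = 4.
  L[1][0] = (12) / L[0][0] = 3.
Step 2: L[1][1] = √(9) = 3.
  L[2][0] = (-12) / L[0][0] = -3.
  L[2][1] = (6) / L[1][1] = 2.
Step 3: L[2][2] = √(1) = 1.
  L[3][0] = (8) / L[0][0] = 2.
  L[3][1] = (-6) / L[1][1] = -2.
  L[3][2] = (2) / L[2][2] = 2.
Step 4: L[3][3] = √(1) = 1.

L[2][0] = -3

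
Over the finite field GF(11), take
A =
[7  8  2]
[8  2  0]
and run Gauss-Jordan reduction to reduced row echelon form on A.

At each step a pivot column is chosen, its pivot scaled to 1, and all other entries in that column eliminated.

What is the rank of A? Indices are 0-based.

rank = 2

[1] R0 /= 7  ⇒  (1, 9, 5)
     R1 -= 8·R0  ⇒  (0, 7, 4)
[2] R1 /= 7  ⇒  (0, 1, 10)
     R0 -= 9·R1  ⇒  (1, 0, 3)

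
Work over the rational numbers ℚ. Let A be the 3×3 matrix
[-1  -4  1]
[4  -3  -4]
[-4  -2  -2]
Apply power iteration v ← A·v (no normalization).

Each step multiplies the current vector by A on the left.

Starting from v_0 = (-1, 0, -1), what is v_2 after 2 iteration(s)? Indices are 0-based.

v_2 = (6, -24, -12)

v_0 = (-1, 0, -1).
v_1 = A·v_0 = (0, 0, 6).
v_2 = A·v_1 = (6, -24, -12).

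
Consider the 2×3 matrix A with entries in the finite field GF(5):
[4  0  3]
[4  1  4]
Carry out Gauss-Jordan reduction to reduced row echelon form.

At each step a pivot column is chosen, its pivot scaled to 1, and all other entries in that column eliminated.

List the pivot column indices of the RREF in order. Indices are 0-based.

[1] R0 /= 4  ⇒  (1, 0, 2)
     R1 -= 4·R0  ⇒  (0, 1, 1)
[2] R1 /= 1  ⇒  (0, 1, 1)

pivot columns: 0, 1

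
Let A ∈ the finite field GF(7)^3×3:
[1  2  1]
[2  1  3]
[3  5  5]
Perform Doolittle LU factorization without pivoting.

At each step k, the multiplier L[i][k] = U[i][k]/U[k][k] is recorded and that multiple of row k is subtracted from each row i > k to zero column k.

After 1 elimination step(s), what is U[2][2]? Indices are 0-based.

k=0: U[0][0]=1
  eliminate (1,0): mult=2, new row 1: (0, 4, 1); set L[1][0]=2
  eliminate (2,0): mult=3, new row 2: (0, 6, 2); set L[2][0]=3

U[2][2] = 2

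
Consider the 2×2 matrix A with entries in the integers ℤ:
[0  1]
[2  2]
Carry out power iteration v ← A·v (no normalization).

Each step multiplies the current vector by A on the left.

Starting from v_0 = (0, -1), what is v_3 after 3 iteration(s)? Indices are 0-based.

v_0 = (0, -1).
v_1 = A·v_0 = (-1, -2).
v_2 = A·v_1 = (-2, -6).
v_3 = A·v_2 = (-6, -16).

v_3 = (-6, -16)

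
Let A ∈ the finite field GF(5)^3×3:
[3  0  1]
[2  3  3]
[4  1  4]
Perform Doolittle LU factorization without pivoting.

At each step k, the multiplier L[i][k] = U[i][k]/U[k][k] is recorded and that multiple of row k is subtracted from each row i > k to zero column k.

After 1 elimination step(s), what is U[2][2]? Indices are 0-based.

[col 0] pivot 3
  R1 -= 4*R0 → (0, 3, 4)  (L[1][0] := 4)
  R2 -= 3*R0 → (0, 1, 1)  (L[2][0] := 3)

U[2][2] = 1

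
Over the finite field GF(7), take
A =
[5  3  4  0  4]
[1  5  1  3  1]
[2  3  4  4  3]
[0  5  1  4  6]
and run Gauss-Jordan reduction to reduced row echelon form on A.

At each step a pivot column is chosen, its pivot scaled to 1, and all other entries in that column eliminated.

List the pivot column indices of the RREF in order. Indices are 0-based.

pivot columns: 0, 1, 2, 3

step 1: normalize row 0 (÷5) = (1, 2, 5, 0, 5)
  row 1: subtract 1×row0 = (0, 3, 3, 3, 3)
  row 2: subtract 2×row0 = (0, 6, 1, 4, 0)
step 2: normalize row 1 (÷3) = (0, 1, 1, 1, 1)
  row 0: subtract 2×row1 = (1, 0, 3, 5, 3)
  row 2: subtract 6×row1 = (0, 0, 2, 5, 1)
  row 3: subtract 5×row1 = (0, 0, 3, 6, 1)
step 3: normalize row 2 (÷2) = (0, 0, 1, 6, 4)
  row 0: subtract 3×row2 = (1, 0, 0, 1, 5)
  row 1: subtract 1×row2 = (0, 1, 0, 2, 4)
  row 3: subtract 3×row2 = (0, 0, 0, 2, 3)
step 4: normalize row 3 (÷2) = (0, 0, 0, 1, 5)
  row 0: subtract 1×row3 = (1, 0, 0, 0, 0)
  row 1: subtract 2×row3 = (0, 1, 0, 0, 1)
  row 2: subtract 6×row3 = (0, 0, 1, 0, 2)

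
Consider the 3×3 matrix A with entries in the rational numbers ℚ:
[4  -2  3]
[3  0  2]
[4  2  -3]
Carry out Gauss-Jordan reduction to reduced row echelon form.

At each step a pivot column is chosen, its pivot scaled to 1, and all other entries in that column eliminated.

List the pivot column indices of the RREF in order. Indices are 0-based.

step 1: normalize row 0 (÷4) = (1, -1/2, 3/4)
  row 1: subtract 3×row0 = (0, 3/2, -1/4)
  row 2: subtract 4×row0 = (0, 4, -6)
step 2: normalize row 1 (÷3/2) = (0, 1, -1/6)
  row 0: subtract -1/2×row1 = (1, 0, 2/3)
  row 2: subtract 4×row1 = (0, 0, -16/3)
step 3: normalize row 2 (÷-16/3) = (0, 0, 1)
  row 0: subtract 2/3×row2 = (1, 0, 0)
  row 1: subtract -1/6×row2 = (0, 1, 0)

pivot columns: 0, 1, 2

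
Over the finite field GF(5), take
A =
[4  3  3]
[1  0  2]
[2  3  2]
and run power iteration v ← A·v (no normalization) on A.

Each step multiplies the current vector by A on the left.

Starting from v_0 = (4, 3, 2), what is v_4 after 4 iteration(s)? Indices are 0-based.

v_4 = (0, 1, 4)

v_0 = (4, 3, 2).
v_1 = A·v_0 = (1, 3, 1).
v_2 = A·v_1 = (1, 3, 3).
v_3 = A·v_2 = (2, 2, 2).
v_4 = A·v_3 = (0, 1, 4).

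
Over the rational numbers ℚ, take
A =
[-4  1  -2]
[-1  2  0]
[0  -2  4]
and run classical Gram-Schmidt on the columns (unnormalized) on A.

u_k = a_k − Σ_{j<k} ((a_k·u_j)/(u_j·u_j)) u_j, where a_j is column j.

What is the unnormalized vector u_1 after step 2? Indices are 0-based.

Step 1: u_0 = a_0 = (-4, -1, 0).
Step 2: u_1 = a_1 − (-6/17)·u_0 = (-7/17, 28/17, -2).

u_1 = (-7/17, 28/17, -2)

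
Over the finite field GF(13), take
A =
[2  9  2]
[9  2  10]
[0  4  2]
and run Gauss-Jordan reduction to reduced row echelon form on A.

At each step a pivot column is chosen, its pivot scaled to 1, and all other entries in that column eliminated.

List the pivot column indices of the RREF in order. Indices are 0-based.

pivot columns: 0, 1, 2

pivot(0,0)=2: scale R0 → (1, 11, 1)
  clear (1,0): R1 −= (9)R0 → (0, 7, 1)
pivot(1,1)=7: scale R1 → (0, 1, 2)
  clear (0,1): R0 −= (11)R1 → (1, 0, 5)
  clear (2,1): R2 −= (4)R1 → (0, 0, 7)
pivot(2,2)=7: scale R2 → (0, 0, 1)
  clear (0,2): R0 −= (5)R2 → (1, 0, 0)
  clear (1,2): R1 −= (2)R2 → (0, 1, 0)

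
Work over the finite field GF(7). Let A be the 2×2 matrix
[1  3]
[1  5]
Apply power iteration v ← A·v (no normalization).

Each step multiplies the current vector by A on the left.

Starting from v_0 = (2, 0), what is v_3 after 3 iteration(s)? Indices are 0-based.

v_0 = (2, 0).
v_1 = A·v_0 = (2, 2).
v_2 = A·v_1 = (1, 5).
v_3 = A·v_2 = (2, 5).

v_3 = (2, 5)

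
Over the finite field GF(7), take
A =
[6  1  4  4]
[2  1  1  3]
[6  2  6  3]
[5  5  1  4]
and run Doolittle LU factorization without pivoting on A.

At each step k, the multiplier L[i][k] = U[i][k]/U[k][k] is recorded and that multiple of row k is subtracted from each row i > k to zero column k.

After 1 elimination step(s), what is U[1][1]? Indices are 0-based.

U[1][1] = 3

Step 1: pivot at (0,0) is 6.
  row1 ← row1 − (5)·row0  ⇒  L[1][0]=5, U row1=(0, 3, 2, 4)
  row2 ← row2 − (1)·row0  ⇒  L[2][0]=1, U row2=(0, 1, 2, 6)
  row3 ← row3 − (2)·row0  ⇒  L[3][0]=2, U row3=(0, 3, 0, 3)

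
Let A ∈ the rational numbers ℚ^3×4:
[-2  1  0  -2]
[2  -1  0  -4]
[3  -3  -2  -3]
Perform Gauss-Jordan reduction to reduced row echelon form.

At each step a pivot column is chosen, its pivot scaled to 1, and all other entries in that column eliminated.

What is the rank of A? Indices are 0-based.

pivot(0,0)=-2: scale R0 → (1, -1/2, 0, 1)
  clear (1,0): R1 −= (2)R0 → (0, 0, 0, -6)
  clear (2,0): R2 −= (3)R0 → (0, -3/2, -2, -6)
pivot(1,1): swap R1↔R2
pivot(1,1)=-3/2: scale R1 → (0, 1, 4/3, 4)
  clear (0,1): R0 −= (-1/2)R1 → (1, 0, 2/3, 3)
col 2: no nonzero at/below row 2; advance.
pivot(2,3)=-6: scale R2 → (0, 0, 0, 1)
  clear (0,3): R0 −= (3)R2 → (1, 0, 2/3, 0)
  clear (1,3): R1 −= (4)R2 → (0, 1, 4/3, 0)

rank = 3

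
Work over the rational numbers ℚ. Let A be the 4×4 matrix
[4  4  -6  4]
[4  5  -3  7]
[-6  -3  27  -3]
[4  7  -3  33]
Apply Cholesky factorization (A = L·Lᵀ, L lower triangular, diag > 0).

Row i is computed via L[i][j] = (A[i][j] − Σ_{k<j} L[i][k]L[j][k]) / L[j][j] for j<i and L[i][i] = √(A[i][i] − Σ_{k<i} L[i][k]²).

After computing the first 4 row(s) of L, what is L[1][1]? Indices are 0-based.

Step 1: L[0][0] = √(4) = 2.
  L[1][0] = (4) / L[0][0] = 2.
Step 2: L[1][1] = √(1) = 1.
  L[2][0] = (-6) / L[0][0] = -3.
  L[2][1] = (3) / L[1][1] = 3.
Step 3: L[2][2] = √(9) = 3.
  L[3][0] = (4) / L[0][0] = 2.
  L[3][1] = (3) / L[1][1] = 3.
  L[3][2] = (-6) / L[2][2] = -2.
Step 4: L[3][3] = √(16) = 4.

L[1][1] = 1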